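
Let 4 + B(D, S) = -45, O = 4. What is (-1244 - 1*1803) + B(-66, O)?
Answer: -3096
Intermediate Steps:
B(D, S) = -49 (B(D, S) = -4 - 45 = -49)
(-1244 - 1*1803) + B(-66, O) = (-1244 - 1*1803) - 49 = (-1244 - 1803) - 49 = -3047 - 49 = -3096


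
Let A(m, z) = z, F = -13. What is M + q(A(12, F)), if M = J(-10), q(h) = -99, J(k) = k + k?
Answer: -119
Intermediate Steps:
J(k) = 2*k
M = -20 (M = 2*(-10) = -20)
M + q(A(12, F)) = -20 - 99 = -119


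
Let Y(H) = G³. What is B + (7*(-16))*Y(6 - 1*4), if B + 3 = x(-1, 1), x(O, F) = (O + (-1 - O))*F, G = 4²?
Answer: -458756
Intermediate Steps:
G = 16
x(O, F) = -F
B = -4 (B = -3 - 1*1 = -3 - 1 = -4)
Y(H) = 4096 (Y(H) = 16³ = 4096)
B + (7*(-16))*Y(6 - 1*4) = -4 + (7*(-16))*4096 = -4 - 112*4096 = -4 - 458752 = -458756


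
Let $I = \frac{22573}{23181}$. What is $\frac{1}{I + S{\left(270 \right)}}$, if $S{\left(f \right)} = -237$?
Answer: $- \frac{23181}{5471324} \approx -0.0042368$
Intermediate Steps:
$I = \frac{22573}{23181}$ ($I = 22573 \cdot \frac{1}{23181} = \frac{22573}{23181} \approx 0.97377$)
$\frac{1}{I + S{\left(270 \right)}} = \frac{1}{\frac{22573}{23181} - 237} = \frac{1}{- \frac{5471324}{23181}} = - \frac{23181}{5471324}$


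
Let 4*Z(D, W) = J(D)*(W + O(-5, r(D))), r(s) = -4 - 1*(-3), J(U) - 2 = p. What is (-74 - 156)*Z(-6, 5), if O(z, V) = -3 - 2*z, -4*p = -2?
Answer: -1725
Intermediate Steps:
p = ½ (p = -¼*(-2) = ½ ≈ 0.50000)
J(U) = 5/2 (J(U) = 2 + ½ = 5/2)
r(s) = -1 (r(s) = -4 + 3 = -1)
Z(D, W) = 35/8 + 5*W/8 (Z(D, W) = (5*(W + (-3 - 2*(-5)))/2)/4 = (5*(W + (-3 + 10))/2)/4 = (5*(W + 7)/2)/4 = (5*(7 + W)/2)/4 = (35/2 + 5*W/2)/4 = 35/8 + 5*W/8)
(-74 - 156)*Z(-6, 5) = (-74 - 156)*(35/8 + (5/8)*5) = -230*(35/8 + 25/8) = -230*15/2 = -1725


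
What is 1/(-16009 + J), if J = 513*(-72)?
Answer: -1/52945 ≈ -1.8888e-5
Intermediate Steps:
J = -36936
1/(-16009 + J) = 1/(-16009 - 36936) = 1/(-52945) = -1/52945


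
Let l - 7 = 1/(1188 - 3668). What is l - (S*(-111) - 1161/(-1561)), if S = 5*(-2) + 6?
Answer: -1694630201/3871280 ≈ -437.74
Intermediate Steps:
S = -4 (S = -10 + 6 = -4)
l = 17359/2480 (l = 7 + 1/(1188 - 3668) = 7 + 1/(-2480) = 7 - 1/2480 = 17359/2480 ≈ 6.9996)
l - (S*(-111) - 1161/(-1561)) = 17359/2480 - (-4*(-111) - 1161/(-1561)) = 17359/2480 - (444 - 1161*(-1/1561)) = 17359/2480 - (444 + 1161/1561) = 17359/2480 - 1*694245/1561 = 17359/2480 - 694245/1561 = -1694630201/3871280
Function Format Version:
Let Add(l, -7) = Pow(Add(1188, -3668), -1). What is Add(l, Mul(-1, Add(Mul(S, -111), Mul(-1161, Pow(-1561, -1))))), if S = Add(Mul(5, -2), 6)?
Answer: Rational(-1694630201, 3871280) ≈ -437.74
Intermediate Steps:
S = -4 (S = Add(-10, 6) = -4)
l = Rational(17359, 2480) (l = Add(7, Pow(Add(1188, -3668), -1)) = Add(7, Pow(-2480, -1)) = Add(7, Rational(-1, 2480)) = Rational(17359, 2480) ≈ 6.9996)
Add(l, Mul(-1, Add(Mul(S, -111), Mul(-1161, Pow(-1561, -1))))) = Add(Rational(17359, 2480), Mul(-1, Add(Mul(-4, -111), Mul(-1161, Pow(-1561, -1))))) = Add(Rational(17359, 2480), Mul(-1, Add(444, Mul(-1161, Rational(-1, 1561))))) = Add(Rational(17359, 2480), Mul(-1, Add(444, Rational(1161, 1561)))) = Add(Rational(17359, 2480), Mul(-1, Rational(694245, 1561))) = Add(Rational(17359, 2480), Rational(-694245, 1561)) = Rational(-1694630201, 3871280)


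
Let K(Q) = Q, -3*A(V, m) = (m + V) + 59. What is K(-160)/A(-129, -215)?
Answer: -32/19 ≈ -1.6842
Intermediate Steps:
A(V, m) = -59/3 - V/3 - m/3 (A(V, m) = -((m + V) + 59)/3 = -((V + m) + 59)/3 = -(59 + V + m)/3 = -59/3 - V/3 - m/3)
K(-160)/A(-129, -215) = -160/(-59/3 - ⅓*(-129) - ⅓*(-215)) = -160/(-59/3 + 43 + 215/3) = -160/95 = -160*1/95 = -32/19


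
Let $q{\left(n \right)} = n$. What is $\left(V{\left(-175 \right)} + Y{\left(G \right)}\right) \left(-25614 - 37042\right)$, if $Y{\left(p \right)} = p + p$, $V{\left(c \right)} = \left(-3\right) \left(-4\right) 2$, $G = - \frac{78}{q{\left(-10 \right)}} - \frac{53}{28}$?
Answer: $- \frac{78539296}{35} \approx -2.244 \cdot 10^{6}$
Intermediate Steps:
$G = \frac{827}{140}$ ($G = - \frac{78}{-10} - \frac{53}{28} = \left(-78\right) \left(- \frac{1}{10}\right) - \frac{53}{28} = \frac{39}{5} - \frac{53}{28} = \frac{827}{140} \approx 5.9071$)
$V{\left(c \right)} = 24$ ($V{\left(c \right)} = 12 \cdot 2 = 24$)
$Y{\left(p \right)} = 2 p$
$\left(V{\left(-175 \right)} + Y{\left(G \right)}\right) \left(-25614 - 37042\right) = \left(24 + 2 \cdot \frac{827}{140}\right) \left(-25614 - 37042\right) = \left(24 + \frac{827}{70}\right) \left(-62656\right) = \frac{2507}{70} \left(-62656\right) = - \frac{78539296}{35}$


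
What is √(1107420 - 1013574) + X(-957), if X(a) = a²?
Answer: 915849 + √93846 ≈ 9.1616e+5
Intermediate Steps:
√(1107420 - 1013574) + X(-957) = √(1107420 - 1013574) + (-957)² = √93846 + 915849 = 915849 + √93846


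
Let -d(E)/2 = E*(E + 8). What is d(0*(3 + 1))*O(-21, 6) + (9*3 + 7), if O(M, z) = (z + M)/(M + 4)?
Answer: 34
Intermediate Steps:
O(M, z) = (M + z)/(4 + M)
d(E) = -2*E*(8 + E) (d(E) = -2*E*(E + 8) = -2*E*(8 + E))
d(0*(3 + 1))*O(-21, 6) + (9*3 + 7) = (-2*0*(3 + 1)*(8 + 0*(3 + 1)))*((-21 + 6)/(4 - 21)) + (9*3 + 7) = (-2*0*4*(8 + 0*4))*(-15/(-17)) + (27 + 7) = (-2*0*(8 + 0))*(-1/17*(-15)) + 34 = -2*0*8*(15/17) + 34 = 0*(15/17) + 34 = 0 + 34 = 34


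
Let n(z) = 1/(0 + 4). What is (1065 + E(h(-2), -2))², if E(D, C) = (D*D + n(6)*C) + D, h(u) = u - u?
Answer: 4532641/4 ≈ 1.1332e+6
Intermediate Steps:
h(u) = 0
n(z) = ¼ (n(z) = 1/4 = ¼)
E(D, C) = D + D² + C/4 (E(D, C) = (D*D + C/4) + D = (D² + C/4) + D = D + D² + C/4)
(1065 + E(h(-2), -2))² = (1065 + (0 + 0² + (¼)*(-2)))² = (1065 + (0 + 0 - ½))² = (1065 - ½)² = (2129/2)² = 4532641/4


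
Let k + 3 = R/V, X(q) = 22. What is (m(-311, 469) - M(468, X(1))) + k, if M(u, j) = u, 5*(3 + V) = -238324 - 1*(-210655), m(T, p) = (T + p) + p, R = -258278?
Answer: 2805047/13842 ≈ 202.65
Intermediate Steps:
m(T, p) = T + 2*p
V = -27684/5 (V = -3 + (-238324 - 1*(-210655))/5 = -3 + (-238324 + 210655)/5 = -3 + (1/5)*(-27669) = -3 - 27669/5 = -27684/5 ≈ -5536.8)
k = 604169/13842 (k = -3 - 258278/(-27684/5) = -3 - 258278*(-5/27684) = -3 + 645695/13842 = 604169/13842 ≈ 43.648)
(m(-311, 469) - M(468, X(1))) + k = ((-311 + 2*469) - 1*468) + 604169/13842 = ((-311 + 938) - 468) + 604169/13842 = (627 - 468) + 604169/13842 = 159 + 604169/13842 = 2805047/13842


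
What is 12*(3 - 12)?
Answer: -108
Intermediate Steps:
12*(3 - 12) = 12*(-9) = -108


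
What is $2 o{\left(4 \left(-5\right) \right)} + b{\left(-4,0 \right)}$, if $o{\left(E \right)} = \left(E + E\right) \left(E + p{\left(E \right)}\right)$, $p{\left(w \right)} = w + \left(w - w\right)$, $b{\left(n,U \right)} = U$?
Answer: $3200$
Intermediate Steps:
$p{\left(w \right)} = w$ ($p{\left(w \right)} = w + 0 = w$)
$o{\left(E \right)} = 4 E^{2}$ ($o{\left(E \right)} = \left(E + E\right) \left(E + E\right) = 2 E 2 E = 4 E^{2}$)
$2 o{\left(4 \left(-5\right) \right)} + b{\left(-4,0 \right)} = 2 \cdot 4 \left(4 \left(-5\right)\right)^{2} + 0 = 2 \cdot 4 \left(-20\right)^{2} + 0 = 2 \cdot 4 \cdot 400 + 0 = 2 \cdot 1600 + 0 = 3200 + 0 = 3200$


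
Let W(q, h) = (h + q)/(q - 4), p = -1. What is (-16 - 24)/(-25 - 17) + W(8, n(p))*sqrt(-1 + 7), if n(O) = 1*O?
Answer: 20/21 + 7*sqrt(6)/4 ≈ 5.2390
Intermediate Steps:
n(O) = O
W(q, h) = (h + q)/(-4 + q)
(-16 - 24)/(-25 - 17) + W(8, n(p))*sqrt(-1 + 7) = (-16 - 24)/(-25 - 17) + ((-1 + 8)/(-4 + 8))*sqrt(-1 + 7) = -40/(-42) + (7/4)*sqrt(6) = -40*(-1/42) + ((1/4)*7)*sqrt(6) = 20/21 + 7*sqrt(6)/4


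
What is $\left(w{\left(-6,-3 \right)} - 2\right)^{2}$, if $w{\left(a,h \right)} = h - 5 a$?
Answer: $625$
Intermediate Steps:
$\left(w{\left(-6,-3 \right)} - 2\right)^{2} = \left(\left(-3 - -30\right) - 2\right)^{2} = \left(\left(-3 + 30\right) - 2\right)^{2} = \left(27 - 2\right)^{2} = 25^{2} = 625$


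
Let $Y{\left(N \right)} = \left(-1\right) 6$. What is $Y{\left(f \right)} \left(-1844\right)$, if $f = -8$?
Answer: $11064$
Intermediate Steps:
$Y{\left(N \right)} = -6$
$Y{\left(f \right)} \left(-1844\right) = \left(-6\right) \left(-1844\right) = 11064$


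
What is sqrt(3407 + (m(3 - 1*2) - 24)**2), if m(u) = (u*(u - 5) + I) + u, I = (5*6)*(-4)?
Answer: 2*sqrt(6254) ≈ 158.16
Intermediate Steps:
I = -120 (I = 30*(-4) = -120)
m(u) = -120 + u + u*(-5 + u) (m(u) = (u*(u - 5) - 120) + u = (u*(-5 + u) - 120) + u = (-120 + u*(-5 + u)) + u = -120 + u + u*(-5 + u))
sqrt(3407 + (m(3 - 1*2) - 24)**2) = sqrt(3407 + ((-120 + (3 - 1*2)**2 - 4*(3 - 1*2)) - 24)**2) = sqrt(3407 + ((-120 + (3 - 2)**2 - 4*(3 - 2)) - 24)**2) = sqrt(3407 + ((-120 + 1**2 - 4*1) - 24)**2) = sqrt(3407 + ((-120 + 1 - 4) - 24)**2) = sqrt(3407 + (-123 - 24)**2) = sqrt(3407 + (-147)**2) = sqrt(3407 + 21609) = sqrt(25016) = 2*sqrt(6254)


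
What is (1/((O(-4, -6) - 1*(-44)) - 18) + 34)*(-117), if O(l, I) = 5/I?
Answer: -601380/151 ≈ -3982.6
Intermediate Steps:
(1/((O(-4, -6) - 1*(-44)) - 18) + 34)*(-117) = (1/((5/(-6) - 1*(-44)) - 18) + 34)*(-117) = (1/((5*(-1/6) + 44) - 18) + 34)*(-117) = (1/((-5/6 + 44) - 18) + 34)*(-117) = (1/(259/6 - 18) + 34)*(-117) = (1/(151/6) + 34)*(-117) = (6/151 + 34)*(-117) = (5140/151)*(-117) = -601380/151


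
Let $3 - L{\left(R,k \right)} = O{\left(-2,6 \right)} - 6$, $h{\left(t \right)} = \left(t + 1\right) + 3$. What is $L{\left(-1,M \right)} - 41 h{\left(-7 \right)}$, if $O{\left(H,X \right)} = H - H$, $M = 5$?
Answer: $132$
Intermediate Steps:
$O{\left(H,X \right)} = 0$
$h{\left(t \right)} = 4 + t$ ($h{\left(t \right)} = \left(1 + t\right) + 3 = 4 + t$)
$L{\left(R,k \right)} = 9$ ($L{\left(R,k \right)} = 3 - \left(0 - 6\right) = 3 - -6 = 3 + 6 = 9$)
$L{\left(-1,M \right)} - 41 h{\left(-7 \right)} = 9 - 41 \left(4 - 7\right) = 9 - -123 = 9 + 123 = 132$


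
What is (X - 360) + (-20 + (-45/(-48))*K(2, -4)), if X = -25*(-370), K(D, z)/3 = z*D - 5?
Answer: 141335/16 ≈ 8833.4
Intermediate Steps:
K(D, z) = -15 + 3*D*z (K(D, z) = 3*(z*D - 5) = 3*(D*z - 5) = 3*(-5 + D*z) = -15 + 3*D*z)
X = 9250
(X - 360) + (-20 + (-45/(-48))*K(2, -4)) = (9250 - 360) + (-20 + (-45/(-48))*(-15 + 3*2*(-4))) = 8890 + (-20 + (-45*(-1/48))*(-15 - 24)) = 8890 + (-20 + (15/16)*(-39)) = 8890 + (-20 - 585/16) = 8890 - 905/16 = 141335/16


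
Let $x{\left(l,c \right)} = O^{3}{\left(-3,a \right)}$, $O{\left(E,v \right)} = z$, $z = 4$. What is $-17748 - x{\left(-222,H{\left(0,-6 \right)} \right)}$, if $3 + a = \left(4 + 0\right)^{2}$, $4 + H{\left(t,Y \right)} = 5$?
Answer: $-17812$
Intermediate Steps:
$H{\left(t,Y \right)} = 1$ ($H{\left(t,Y \right)} = -4 + 5 = 1$)
$a = 13$ ($a = -3 + \left(4 + 0\right)^{2} = -3 + 4^{2} = -3 + 16 = 13$)
$O{\left(E,v \right)} = 4$
$x{\left(l,c \right)} = 64$ ($x{\left(l,c \right)} = 4^{3} = 64$)
$-17748 - x{\left(-222,H{\left(0,-6 \right)} \right)} = -17748 - 64 = -17812$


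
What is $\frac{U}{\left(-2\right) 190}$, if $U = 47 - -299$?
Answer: $- \frac{173}{190} \approx -0.91053$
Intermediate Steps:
$U = 346$ ($U = 47 + 299 = 346$)
$\frac{U}{\left(-2\right) 190} = \frac{346}{\left(-2\right) 190} = \frac{346}{-380} = 346 \left(- \frac{1}{380}\right) = - \frac{173}{190}$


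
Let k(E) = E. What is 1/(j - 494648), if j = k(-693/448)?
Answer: -64/31657571 ≈ -2.0216e-6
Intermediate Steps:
j = -99/64 (j = -693/448 = -693*1/448 = -99/64 ≈ -1.5469)
1/(j - 494648) = 1/(-99/64 - 494648) = 1/(-31657571/64) = -64/31657571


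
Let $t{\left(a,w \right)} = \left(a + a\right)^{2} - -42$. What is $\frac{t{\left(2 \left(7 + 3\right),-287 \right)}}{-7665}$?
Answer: $- \frac{1642}{7665} \approx -0.21422$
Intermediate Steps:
$t{\left(a,w \right)} = 42 + 4 a^{2}$ ($t{\left(a,w \right)} = \left(2 a\right)^{2} + 42 = 4 a^{2} + 42 = 42 + 4 a^{2}$)
$\frac{t{\left(2 \left(7 + 3\right),-287 \right)}}{-7665} = \frac{42 + 4 \left(2 \left(7 + 3\right)\right)^{2}}{-7665} = \left(42 + 4 \left(2 \cdot 10\right)^{2}\right) \left(- \frac{1}{7665}\right) = \left(42 + 4 \cdot 20^{2}\right) \left(- \frac{1}{7665}\right) = \left(42 + 4 \cdot 400\right) \left(- \frac{1}{7665}\right) = \left(42 + 1600\right) \left(- \frac{1}{7665}\right) = 1642 \left(- \frac{1}{7665}\right) = - \frac{1642}{7665}$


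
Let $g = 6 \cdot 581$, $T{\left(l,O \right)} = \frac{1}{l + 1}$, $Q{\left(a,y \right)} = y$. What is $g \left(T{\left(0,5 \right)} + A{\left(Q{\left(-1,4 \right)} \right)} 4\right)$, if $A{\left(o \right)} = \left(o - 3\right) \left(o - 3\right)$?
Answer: $17430$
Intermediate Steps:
$T{\left(l,O \right)} = \frac{1}{1 + l}$
$A{\left(o \right)} = \left(-3 + o\right)^{2}$ ($A{\left(o \right)} = \left(-3 + o\right) \left(-3 + o\right) = \left(-3 + o\right)^{2}$)
$g = 3486$
$g \left(T{\left(0,5 \right)} + A{\left(Q{\left(-1,4 \right)} \right)} 4\right) = 3486 \left(\frac{1}{1 + 0} + \left(-3 + 4\right)^{2} \cdot 4\right) = 3486 \left(1^{-1} + 1^{2} \cdot 4\right) = 3486 \left(1 + 1 \cdot 4\right) = 3486 \left(1 + 4\right) = 3486 \cdot 5 = 17430$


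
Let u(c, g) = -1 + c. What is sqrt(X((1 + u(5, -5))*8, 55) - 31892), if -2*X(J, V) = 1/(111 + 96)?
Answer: I*sqrt(607351294)/138 ≈ 178.58*I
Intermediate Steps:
X(J, V) = -1/414 (X(J, V) = -1/(2*(111 + 96)) = -1/2/207 = -1/2*1/207 = -1/414)
sqrt(X((1 + u(5, -5))*8, 55) - 31892) = sqrt(-1/414 - 31892) = sqrt(-13203289/414) = I*sqrt(607351294)/138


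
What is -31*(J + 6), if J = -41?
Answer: 1085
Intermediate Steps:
-31*(J + 6) = -31*(-41 + 6) = -31*(-35) = 1085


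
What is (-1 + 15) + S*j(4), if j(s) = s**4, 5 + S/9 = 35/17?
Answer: -114962/17 ≈ -6762.5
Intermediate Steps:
S = -450/17 (S = -45 + 9*(35/17) = -45 + 315/17 = -450/17 ≈ -26.471)
(-1 + 15) + S*j(4) = (-1 + 15) - 450/17*4**4 = 14 - 450/17*256 = 14 - 115200/17 = -114962/17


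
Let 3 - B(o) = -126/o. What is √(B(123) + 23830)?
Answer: √40064995/41 ≈ 154.38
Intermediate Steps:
B(o) = 3 + 126/o (B(o) = 3 - (-126)/o = 3 + 126/o)
√(B(123) + 23830) = √((3 + 126/123) + 23830) = √((3 + 126*(1/123)) + 23830) = √((3 + 42/41) + 23830) = √(165/41 + 23830) = √(977195/41) = √40064995/41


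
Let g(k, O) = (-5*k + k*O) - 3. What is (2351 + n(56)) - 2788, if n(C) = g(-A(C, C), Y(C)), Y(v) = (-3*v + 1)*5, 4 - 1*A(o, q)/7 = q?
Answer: -306200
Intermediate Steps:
A(o, q) = 28 - 7*q
Y(v) = 5 - 15*v (Y(v) = (1 - 3*v)*5 = 5 - 15*v)
g(k, O) = -3 - 5*k + O*k (g(k, O) = (-5*k + O*k) - 3 = -3 - 5*k + O*k)
n(C) = 137 - 35*C + (-28 + 7*C)*(5 - 15*C) (n(C) = -3 - (-5)*(28 - 7*C) + (5 - 15*C)*(-(28 - 7*C)) = -3 - 5*(-28 + 7*C) + (5 - 15*C)*(-28 + 7*C) = -3 + (140 - 35*C) + (-28 + 7*C)*(5 - 15*C) = 137 - 35*C + (-28 + 7*C)*(5 - 15*C))
(2351 + n(56)) - 2788 = (2351 + (-3 - 105*56² + 420*56)) - 2788 = (2351 + (-3 - 105*3136 + 23520)) - 2788 = (2351 + (-3 - 329280 + 23520)) - 2788 = (2351 - 305763) - 2788 = -303412 - 2788 = -306200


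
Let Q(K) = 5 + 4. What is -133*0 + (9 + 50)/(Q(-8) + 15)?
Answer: 59/24 ≈ 2.4583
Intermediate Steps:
Q(K) = 9
-133*0 + (9 + 50)/(Q(-8) + 15) = -133*0 + (9 + 50)/(9 + 15) = 0 + 59/24 = 59/24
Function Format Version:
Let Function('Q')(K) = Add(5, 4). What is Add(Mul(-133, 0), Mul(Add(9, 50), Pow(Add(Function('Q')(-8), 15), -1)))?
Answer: Rational(59, 24) ≈ 2.4583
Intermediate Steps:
Function('Q')(K) = 9
Add(Mul(-133, 0), Mul(Add(9, 50), Pow(Add(Function('Q')(-8), 15), -1))) = Add(Mul(-133, 0), Mul(Add(9, 50), Pow(Add(9, 15), -1))) = Add(0, Mul(59, Pow(24, -1))) = Add(0, Mul(59, Rational(1, 24))) = Add(0, Rational(59, 24)) = Rational(59, 24)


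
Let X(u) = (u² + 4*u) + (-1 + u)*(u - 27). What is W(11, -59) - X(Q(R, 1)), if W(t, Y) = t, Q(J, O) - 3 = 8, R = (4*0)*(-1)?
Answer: 6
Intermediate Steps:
R = 0 (R = 0*(-1) = 0)
Q(J, O) = 11 (Q(J, O) = 3 + 8 = 11)
X(u) = u² + 4*u + (-1 + u)*(-27 + u) (X(u) = (u² + 4*u) + (-1 + u)*(-27 + u) = u² + 4*u + (-1 + u)*(-27 + u))
W(11, -59) - X(Q(R, 1)) = 11 - (27 - 24*11 + 2*11²) = 11 - (27 - 264 + 2*121) = 11 - (27 - 264 + 242) = 11 - 1*5 = 11 - 5 = 6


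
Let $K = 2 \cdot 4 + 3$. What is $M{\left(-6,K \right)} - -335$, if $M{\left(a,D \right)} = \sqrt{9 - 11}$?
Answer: $335 + i \sqrt{2} \approx 335.0 + 1.4142 i$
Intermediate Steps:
$K = 11$ ($K = 8 + 3 = 11$)
$M{\left(a,D \right)} = i \sqrt{2}$ ($M{\left(a,D \right)} = \sqrt{-2} = i \sqrt{2}$)
$M{\left(-6,K \right)} - -335 = i \sqrt{2} - -335 = i \sqrt{2} + 335 = 335 + i \sqrt{2}$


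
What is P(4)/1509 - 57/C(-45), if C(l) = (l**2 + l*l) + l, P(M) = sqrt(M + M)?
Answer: -19/1335 + 2*sqrt(2)/1509 ≈ -0.012358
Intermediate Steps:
P(M) = sqrt(2)*sqrt(M) (P(M) = sqrt(2*M) = sqrt(2)*sqrt(M))
C(l) = l + 2*l**2 (C(l) = (l**2 + l**2) + l = 2*l**2 + l = l + 2*l**2)
P(4)/1509 - 57/C(-45) = (sqrt(2)*sqrt(4))/1509 - 57*(-1/(45*(1 + 2*(-45)))) = (sqrt(2)*2)*(1/1509) - 57*(-1/(45*(1 - 90))) = (2*sqrt(2))*(1/1509) - 57/((-45*(-89))) = 2*sqrt(2)/1509 - 57/4005 = 2*sqrt(2)/1509 - 57*1/4005 = 2*sqrt(2)/1509 - 19/1335 = -19/1335 + 2*sqrt(2)/1509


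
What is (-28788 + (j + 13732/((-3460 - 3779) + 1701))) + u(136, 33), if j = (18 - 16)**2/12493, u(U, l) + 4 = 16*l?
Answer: -75217355750/2661009 ≈ -28266.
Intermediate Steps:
u(U, l) = -4 + 16*l
j = 4/12493 (j = 2**2*(1/12493) = 4*(1/12493) = 4/12493 ≈ 0.00032018)
(-28788 + (j + 13732/((-3460 - 3779) + 1701))) + u(136, 33) = (-28788 + (4/12493 + 13732/((-3460 - 3779) + 1701))) + (-4 + 16*33) = (-28788 + (4/12493 + 13732/(-7239 + 1701))) + (-4 + 528) = (-28788 + (4/12493 + 13732/(-5538))) + 524 = (-28788 + (4/12493 + 13732*(-1/5538))) + 524 = (-28788 + (4/12493 - 6866/2769)) + 524 = (-28788 - 6597374/2661009) + 524 = -76611724466/2661009 + 524 = -75217355750/2661009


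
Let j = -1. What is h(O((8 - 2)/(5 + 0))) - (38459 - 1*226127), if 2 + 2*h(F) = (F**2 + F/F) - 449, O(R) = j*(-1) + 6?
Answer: 374935/2 ≈ 1.8747e+5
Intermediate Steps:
O(R) = 7 (O(R) = -1*(-1) + 6 = 1 + 6 = 7)
h(F) = -225 + F**2/2 (h(F) = -1 + ((F**2 + F/F) - 449)/2 = -1 + ((F**2 + 1) - 449)/2 = -1 + ((1 + F**2) - 449)/2 = -1 + (-448 + F**2)/2 = -1 + (-224 + F**2/2) = -225 + F**2/2)
h(O((8 - 2)/(5 + 0))) - (38459 - 1*226127) = (-225 + (1/2)*7**2) - (38459 - 1*226127) = (-225 + (1/2)*49) - (38459 - 226127) = (-225 + 49/2) - 1*(-187668) = -401/2 + 187668 = 374935/2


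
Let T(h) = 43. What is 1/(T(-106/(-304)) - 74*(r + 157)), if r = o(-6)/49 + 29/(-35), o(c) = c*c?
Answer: -245/2834173 ≈ -8.6445e-5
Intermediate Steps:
o(c) = c**2
r = -23/245 (r = (-6)**2/49 + 29/(-35) = 36*(1/49) + 29*(-1/35) = 36/49 - 29/35 = -23/245 ≈ -0.093878)
1/(T(-106/(-304)) - 74*(r + 157)) = 1/(43 - 74*(-23/245 + 157)) = 1/(43 - 74*38442/245) = 1/(43 - 2844708/245) = 1/(-2834173/245) = -245/2834173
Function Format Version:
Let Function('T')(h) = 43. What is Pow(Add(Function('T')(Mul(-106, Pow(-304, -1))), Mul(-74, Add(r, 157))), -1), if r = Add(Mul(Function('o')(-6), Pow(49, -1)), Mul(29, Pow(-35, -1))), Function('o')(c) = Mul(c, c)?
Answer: Rational(-245, 2834173) ≈ -8.6445e-5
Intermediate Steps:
Function('o')(c) = Pow(c, 2)
r = Rational(-23, 245) (r = Add(Mul(Pow(-6, 2), Pow(49, -1)), Mul(29, Pow(-35, -1))) = Add(Mul(36, Rational(1, 49)), Mul(29, Rational(-1, 35))) = Add(Rational(36, 49), Rational(-29, 35)) = Rational(-23, 245) ≈ -0.093878)
Pow(Add(Function('T')(Mul(-106, Pow(-304, -1))), Mul(-74, Add(r, 157))), -1) = Pow(Add(43, Mul(-74, Add(Rational(-23, 245), 157))), -1) = Pow(Add(43, Mul(-74, Rational(38442, 245))), -1) = Pow(Add(43, Rational(-2844708, 245)), -1) = Pow(Rational(-2834173, 245), -1) = Rational(-245, 2834173)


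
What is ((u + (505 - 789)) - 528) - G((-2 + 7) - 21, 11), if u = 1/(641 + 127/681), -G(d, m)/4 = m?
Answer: -335344983/436648 ≈ -768.00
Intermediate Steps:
G(d, m) = -4*m
u = 681/436648 (u = 1/(641 + 127*(1/681)) = 1/(641 + 127/681) = 1/(436648/681) = 681/436648 ≈ 0.0015596)
((u + (505 - 789)) - 528) - G((-2 + 7) - 21, 11) = ((681/436648 + (505 - 789)) - 528) - (-4)*11 = ((681/436648 - 284) - 528) - 1*(-44) = (-124007351/436648 - 528) + 44 = -354557495/436648 + 44 = -335344983/436648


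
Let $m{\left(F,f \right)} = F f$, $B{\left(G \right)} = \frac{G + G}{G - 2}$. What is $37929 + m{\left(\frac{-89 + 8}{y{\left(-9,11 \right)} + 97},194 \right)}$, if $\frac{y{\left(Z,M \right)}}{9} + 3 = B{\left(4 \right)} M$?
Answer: $\frac{8829600}{233} \approx 37895.0$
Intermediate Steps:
$B{\left(G \right)} = \frac{2 G}{-2 + G}$
$y{\left(Z,M \right)} = -27 + 36 M$ ($y{\left(Z,M \right)} = -27 + 9 \cdot 2 \cdot 4 \frac{1}{-2 + 4} M = -27 + 9 \cdot 2 \cdot 4 \cdot \frac{1}{2} M = -27 + 9 \cdot 4 M = -27 + 36 M$)
$37929 + m{\left(\frac{-89 + 8}{y{\left(-9,11 \right)} + 97},194 \right)} = 37929 + \frac{-89 + 8}{\left(-27 + 36 \cdot 11\right) + 97} \cdot 194 = 37929 + - \frac{81}{\left(-27 + 396\right) + 97} \cdot 194 = 37929 + - \frac{81}{369 + 97} \cdot 194 = 37929 + - \frac{81}{466} \cdot 194 = 37929 + \left(-81\right) \frac{1}{466} \cdot 194 = 37929 - \frac{7857}{233} = \frac{8829600}{233}$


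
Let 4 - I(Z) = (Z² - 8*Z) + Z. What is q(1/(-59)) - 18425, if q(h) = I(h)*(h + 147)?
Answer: -3666949355/205379 ≈ -17855.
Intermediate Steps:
I(Z) = 4 - Z² + 7*Z (I(Z) = 4 - ((Z² - 8*Z) + Z) = 4 - (Z² - 7*Z) = 4 + (-Z² + 7*Z) = 4 - Z² + 7*Z)
q(h) = (147 + h)*(4 - h² + 7*h) (q(h) = (4 - h² + 7*h)*(h + 147) = (4 - h² + 7*h)*(147 + h) = (147 + h)*(4 - h² + 7*h))
q(1/(-59)) - 18425 = (147 + 1/(-59))*(4 - (1/(-59))² + 7/(-59)) - 18425 = (147 - 1/59)*(4 - (-1/59)² + 7*(-1/59)) - 18425 = 8672*(4 - 1*1/3481 - 7/59)/59 - 18425 = 8672*(4 - 1/3481 - 7/59)/59 - 18425 = (8672/59)*(13510/3481) - 18425 = 117158720/205379 - 18425 = -3666949355/205379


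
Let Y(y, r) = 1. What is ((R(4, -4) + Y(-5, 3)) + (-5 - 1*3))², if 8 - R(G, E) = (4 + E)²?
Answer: 1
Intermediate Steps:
R(G, E) = 8 - (4 + E)²
((R(4, -4) + Y(-5, 3)) + (-5 - 1*3))² = (((8 - (4 - 4)²) + 1) + (-5 - 1*3))² = (((8 - 1*0²) + 1) + (-5 - 3))² = (((8 - 1*0) + 1) - 8)² = (((8 + 0) + 1) - 8)² = ((8 + 1) - 8)² = (9 - 8)² = 1² = 1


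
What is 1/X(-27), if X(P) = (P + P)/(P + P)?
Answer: 1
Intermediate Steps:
X(P) = 1 (X(P) = (2*P)/((2*P)) = (2*P)*(1/(2*P)) = 1)
1/X(-27) = 1/1 = 1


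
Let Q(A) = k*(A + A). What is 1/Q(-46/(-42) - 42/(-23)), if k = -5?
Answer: -483/14110 ≈ -0.034231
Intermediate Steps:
Q(A) = -10*A (Q(A) = -5*(A + A) = -10*A)
1/Q(-46/(-42) - 42/(-23)) = 1/(-10*(-46/(-42) - 42/(-23))) = 1/(-10*(-46*(-1/42) - 42*(-1/23))) = 1/(-10*(23/21 + 42/23)) = 1/(-10*1411/483) = 1/(-14110/483) = -483/14110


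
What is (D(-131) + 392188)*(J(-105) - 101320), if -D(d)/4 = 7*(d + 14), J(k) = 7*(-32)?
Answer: -40156996416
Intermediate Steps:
J(k) = -224
D(d) = -392 - 28*d (D(d) = -28*(d + 14) = -28*(14 + d) = -4*(98 + 7*d) = -392 - 28*d)
(D(-131) + 392188)*(J(-105) - 101320) = ((-392 - 28*(-131)) + 392188)*(-224 - 101320) = ((-392 + 3668) + 392188)*(-101544) = (3276 + 392188)*(-101544) = 395464*(-101544) = -40156996416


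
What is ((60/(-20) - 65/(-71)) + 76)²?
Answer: 27541504/5041 ≈ 5463.5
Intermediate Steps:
((60/(-20) - 65/(-71)) + 76)² = ((60*(-1/20) - 65*(-1/71)) + 76)² = ((-3 + 65/71) + 76)² = (-148/71 + 76)² = (5248/71)² = 27541504/5041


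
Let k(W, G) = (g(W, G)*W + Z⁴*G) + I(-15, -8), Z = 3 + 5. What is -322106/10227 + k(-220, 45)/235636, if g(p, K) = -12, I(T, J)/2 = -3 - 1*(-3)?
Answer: -18496932374/602462343 ≈ -30.702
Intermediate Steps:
I(T, J) = 0 (I(T, J) = 2*(-3 - 1*(-3)) = 2*(-3 + 3) = 2*0 = 0)
Z = 8
k(W, G) = -12*W + 4096*G (k(W, G) = (-12*W + 8⁴*G) + 0 = (-12*W + 4096*G) + 0 = -12*W + 4096*G)
-322106/10227 + k(-220, 45)/235636 = -322106/10227 + (-12*(-220) + 4096*45)/235636 = -322106*1/10227 + (2640 + 184320)*(1/235636) = -322106/10227 + 186960*(1/235636) = -322106/10227 + 46740/58909 = -18496932374/602462343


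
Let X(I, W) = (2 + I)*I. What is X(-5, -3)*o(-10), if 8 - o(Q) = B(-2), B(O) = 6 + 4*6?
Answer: -330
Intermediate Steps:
B(O) = 30 (B(O) = 6 + 24 = 30)
o(Q) = -22 (o(Q) = 8 - 1*30 = 8 - 30 = -22)
X(I, W) = I*(2 + I)
X(-5, -3)*o(-10) = -5*(2 - 5)*(-22) = -5*(-3)*(-22) = 15*(-22) = -330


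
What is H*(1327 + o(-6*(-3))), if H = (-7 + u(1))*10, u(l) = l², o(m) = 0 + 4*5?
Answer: -80820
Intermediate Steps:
o(m) = 20 (o(m) = 0 + 20 = 20)
H = -60 (H = (-7 + 1²)*10 = (-7 + 1)*10 = -6*10 = -60)
H*(1327 + o(-6*(-3))) = -60*(1327 + 20) = -60*1347 = -80820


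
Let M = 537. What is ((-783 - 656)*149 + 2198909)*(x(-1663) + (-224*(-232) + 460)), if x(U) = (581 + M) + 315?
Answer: 106887046778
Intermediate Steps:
x(U) = 1433 (x(U) = (581 + 537) + 315 = 1118 + 315 = 1433)
((-783 - 656)*149 + 2198909)*(x(-1663) + (-224*(-232) + 460)) = ((-783 - 656)*149 + 2198909)*(1433 + (-224*(-232) + 460)) = (-1439*149 + 2198909)*(1433 + (51968 + 460)) = (-214411 + 2198909)*(1433 + 52428) = 1984498*53861 = 106887046778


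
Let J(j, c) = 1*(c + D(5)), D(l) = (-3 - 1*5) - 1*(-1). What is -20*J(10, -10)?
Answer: 340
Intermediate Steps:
D(l) = -7 (D(l) = (-3 - 5) + 1 = -8 + 1 = -7)
J(j, c) = -7 + c (J(j, c) = 1*(c - 7) = 1*(-7 + c) = -7 + c)
-20*J(10, -10) = -20*(-7 - 10) = -20*(-17) = 340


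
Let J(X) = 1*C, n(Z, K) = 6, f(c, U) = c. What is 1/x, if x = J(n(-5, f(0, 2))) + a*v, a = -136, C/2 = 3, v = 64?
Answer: -1/8698 ≈ -0.00011497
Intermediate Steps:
C = 6 (C = 2*3 = 6)
J(X) = 6 (J(X) = 1*6 = 6)
x = -8698 (x = 6 - 136*64 = 6 - 8704 = -8698)
1/x = 1/(-8698) = -1/8698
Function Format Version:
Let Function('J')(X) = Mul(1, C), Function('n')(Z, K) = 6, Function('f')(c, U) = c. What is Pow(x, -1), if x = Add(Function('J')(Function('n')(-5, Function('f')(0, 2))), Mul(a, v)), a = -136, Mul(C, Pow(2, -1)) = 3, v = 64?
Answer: Rational(-1, 8698) ≈ -0.00011497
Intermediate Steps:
C = 6 (C = Mul(2, 3) = 6)
Function('J')(X) = 6 (Function('J')(X) = Mul(1, 6) = 6)
x = -8698 (x = Add(6, Mul(-136, 64)) = Add(6, -8704) = -8698)
Pow(x, -1) = Pow(-8698, -1) = Rational(-1, 8698)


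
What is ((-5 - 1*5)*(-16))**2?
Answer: 25600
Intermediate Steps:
((-5 - 1*5)*(-16))**2 = ((-5 - 5)*(-16))**2 = (-10*(-16))**2 = 160**2 = 25600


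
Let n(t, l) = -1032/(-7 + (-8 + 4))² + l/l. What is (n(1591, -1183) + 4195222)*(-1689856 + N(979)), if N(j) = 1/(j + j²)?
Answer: -822996529721957766569/116089820 ≈ -7.0893e+12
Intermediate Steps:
n(t, l) = -911/121 (n(t, l) = -1032/(-7 - 4)² + 1 = -1032/((-11)²) + 1 = -1032/121 + 1 = -911/121)
(n(1591, -1183) + 4195222)*(-1689856 + N(979)) = (-911/121 + 4195222)*(-1689856 + 1/(979*(1 + 979))) = 507620951*(-1689856 + (1/979)/980)/121 = 507620951*(-1689856 + (1/979)*(1/980))/121 = 507620951*(-1689856 + 1/959420)/121 = (507620951/121)*(-1621281643519/959420) = -822996529721957766569/116089820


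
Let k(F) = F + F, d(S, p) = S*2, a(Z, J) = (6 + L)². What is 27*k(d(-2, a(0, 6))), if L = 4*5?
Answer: -216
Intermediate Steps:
L = 20
a(Z, J) = 676 (a(Z, J) = (6 + 20)² = 26² = 676)
d(S, p) = 2*S
k(F) = 2*F
27*k(d(-2, a(0, 6))) = 27*(2*(2*(-2))) = 27*(2*(-4)) = 27*(-8) = -216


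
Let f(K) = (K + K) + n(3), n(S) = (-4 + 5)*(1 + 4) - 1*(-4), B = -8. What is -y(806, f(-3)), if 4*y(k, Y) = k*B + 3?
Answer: 6445/4 ≈ 1611.3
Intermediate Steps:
n(S) = 9 (n(S) = 1*5 + 4 = 5 + 4 = 9)
f(K) = 9 + 2*K (f(K) = (K + K) + 9 = 2*K + 9 = 9 + 2*K)
y(k, Y) = ¾ - 2*k (y(k, Y) = (k*(-8) + 3)/4 = (-8*k + 3)/4 = (3 - 8*k)/4 = ¾ - 2*k)
-y(806, f(-3)) = -(¾ - 2*806) = -(¾ - 1612) = -1*(-6445/4) = 6445/4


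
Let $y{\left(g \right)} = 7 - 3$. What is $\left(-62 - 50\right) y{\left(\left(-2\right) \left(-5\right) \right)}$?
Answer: $-448$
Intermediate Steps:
$y{\left(g \right)} = 4$
$\left(-62 - 50\right) y{\left(\left(-2\right) \left(-5\right) \right)} = \left(-62 - 50\right) 4 = \left(-112\right) 4 = -448$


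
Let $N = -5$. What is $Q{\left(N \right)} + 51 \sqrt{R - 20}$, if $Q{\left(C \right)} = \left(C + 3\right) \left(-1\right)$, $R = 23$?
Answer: $2 + 51 \sqrt{3} \approx 90.335$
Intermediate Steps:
$Q{\left(C \right)} = -3 - C$ ($Q{\left(C \right)} = \left(3 + C\right) \left(-1\right) = -3 - C$)
$Q{\left(N \right)} + 51 \sqrt{R - 20} = \left(-3 - -5\right) + 51 \sqrt{23 - 20} = \left(-3 + 5\right) + 51 \sqrt{3} = 2 + 51 \sqrt{3}$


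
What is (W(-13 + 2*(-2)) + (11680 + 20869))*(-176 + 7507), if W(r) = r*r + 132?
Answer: 241703070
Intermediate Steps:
W(r) = 132 + r² (W(r) = r² + 132 = 132 + r²)
(W(-13 + 2*(-2)) + (11680 + 20869))*(-176 + 7507) = ((132 + (-13 + 2*(-2))²) + (11680 + 20869))*(-176 + 7507) = ((132 + (-13 - 4)²) + 32549)*7331 = ((132 + (-17)²) + 32549)*7331 = ((132 + 289) + 32549)*7331 = (421 + 32549)*7331 = 32970*7331 = 241703070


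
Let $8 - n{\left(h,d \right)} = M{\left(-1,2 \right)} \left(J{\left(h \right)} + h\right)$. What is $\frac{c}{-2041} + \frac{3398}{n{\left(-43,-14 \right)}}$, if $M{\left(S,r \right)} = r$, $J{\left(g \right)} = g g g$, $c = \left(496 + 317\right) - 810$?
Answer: $\frac{3228997}{162369714} \approx 0.019887$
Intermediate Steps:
$c = 3$ ($c = 813 - 810 = 3$)
$J{\left(g \right)} = g^{3}$ ($J{\left(g \right)} = g^{2} g = g^{3}$)
$n{\left(h,d \right)} = 8 - 2 h - 2 h^{3}$ ($n{\left(h,d \right)} = 8 - 2 \left(h^{3} + h\right) = 8 - 2 \left(h + h^{3}\right) = 8 - \left(2 h + 2 h^{3}\right) = 8 - 2 h - 2 h^{3}$)
$\frac{c}{-2041} + \frac{3398}{n{\left(-43,-14 \right)}} = \frac{3}{-2041} + \frac{3398}{8 - -86 - 2 \left(-43\right)^{3}} = 3 \left(- \frac{1}{2041}\right) + \frac{3398}{8 + 86 - -159014} = - \frac{3}{2041} + \frac{3398}{8 + 86 + 159014} = - \frac{3}{2041} + \frac{3398}{159108} = - \frac{3}{2041} + 3398 \cdot \frac{1}{159108} = - \frac{3}{2041} + \frac{1699}{79554} = \frac{3228997}{162369714}$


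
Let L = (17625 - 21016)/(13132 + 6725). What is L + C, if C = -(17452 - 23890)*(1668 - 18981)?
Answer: -2213282946949/19857 ≈ -1.1146e+8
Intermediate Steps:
C = -111461094 (C = -(-6438)*(-17313) = -1*111461094 = -111461094)
L = -3391/19857 ≈ -0.17077
L + C = -3391/19857 - 111461094 = -2213282946949/19857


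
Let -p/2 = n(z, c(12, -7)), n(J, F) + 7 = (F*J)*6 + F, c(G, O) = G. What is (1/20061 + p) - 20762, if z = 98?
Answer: -699807923/20061 ≈ -34884.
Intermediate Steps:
n(J, F) = -7 + F + 6*F*J (n(J, F) = -7 + ((F*J)*6 + F) = -7 + (6*F*J + F) = -7 + (F + 6*F*J) = -7 + F + 6*F*J)
p = -14122 (p = -2*(-7 + 12 + 6*12*98) = -2*(-7 + 12 + 7056) = -2*7061 = -14122)
(1/20061 + p) - 20762 = (1/20061 - 14122) - 20762 = -283301441/20061 - 20762 = -699807923/20061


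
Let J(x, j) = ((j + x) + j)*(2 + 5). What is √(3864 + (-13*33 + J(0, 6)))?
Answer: 3*√391 ≈ 59.321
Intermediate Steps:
J(x, j) = 7*x + 14*j (J(x, j) = (x + 2*j)*7 = 7*x + 14*j)
√(3864 + (-13*33 + J(0, 6))) = √(3864 + (-13*33 + (7*0 + 14*6))) = √(3864 + (-429 + (0 + 84))) = √(3864 + (-429 + 84)) = √(3864 - 345) = √3519 = 3*√391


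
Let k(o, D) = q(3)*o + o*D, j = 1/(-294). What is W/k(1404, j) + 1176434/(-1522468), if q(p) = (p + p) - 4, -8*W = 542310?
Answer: -1739565516829/69707719848 ≈ -24.955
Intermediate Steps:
W = -271155/4 (W = -⅛*542310 = -271155/4 ≈ -67789.)
q(p) = -4 + 2*p (q(p) = 2*p - 4 = -4 + 2*p)
j = -1/294 ≈ -0.0034014
k(o, D) = 2*o + D*o (k(o, D) = (-4 + 2*3)*o + o*D = (-4 + 6)*o + D*o = 2*o + D*o)
W/k(1404, j) + 1176434/(-1522468) = -271155*1/(1404*(2 - 1/294))/4 + 1176434/(-1522468) = -271155/(4*(1404*(587/294))) + 1176434*(-1/1522468) = -271155/(4*137358/49) - 588217/761234 = -271155/4*49/137358 - 588217/761234 = -4428865/183144 - 588217/761234 = -1739565516829/69707719848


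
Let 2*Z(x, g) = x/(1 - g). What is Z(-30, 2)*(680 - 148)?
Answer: 7980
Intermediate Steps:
Z(x, g) = x/(2*(1 - g)) (Z(x, g) = (x/(1 - g))/2 = x/(2*(1 - g)))
Z(-30, 2)*(680 - 148) = (-1*(-30)/(-2 + 2*2))*(680 - 148) = -1*(-30)/(-2 + 4)*532 = -1*(-30)/2*532 = -1*(-30)*½*532 = 15*532 = 7980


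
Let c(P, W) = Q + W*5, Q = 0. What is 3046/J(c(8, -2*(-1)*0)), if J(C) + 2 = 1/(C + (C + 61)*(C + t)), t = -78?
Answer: -14492868/9517 ≈ -1522.8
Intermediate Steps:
c(P, W) = 5*W (c(P, W) = 0 + W*5 = 0 + 5*W = 5*W)
J(C) = -2 + 1/(C + (-78 + C)*(61 + C)) (J(C) = -2 + 1/(C + (C + 61)*(C - 78)) = -2 + 1/(C + (61 + C)*(-78 + C)) = -2 + 1/(C + (-78 + C)*(61 + C)))
3046/J(c(8, -2*(-1)*0)) = 3046/(((9517 - 2*(5*(-2*(-1)*0))**2 + 32*(5*(-2*(-1)*0)))/(-4758 + (5*(-2*(-1)*0))**2 - 80*-2*(-1)*0))) = 3046/(((9517 - 2*(5*(2*0))**2 + 32*(5*(2*0)))/(-4758 + (5*(2*0))**2 - 80*2*0))) = 3046/(((9517 - 2*(5*0)**2 + 32*(5*0))/(-4758 + (5*0)**2 - 80*0))) = 3046/(((9517 - 2*0**2 + 32*0)/(-4758 + 0**2 - 16*0))) = 3046/(((9517 - 2*0 + 0)/(-4758 + 0 + 0))) = 3046/(((9517 + 0 + 0)/(-4758))) = 3046/((-1/4758*9517)) = 3046/(-9517/4758) = 3046*(-4758/9517) = -14492868/9517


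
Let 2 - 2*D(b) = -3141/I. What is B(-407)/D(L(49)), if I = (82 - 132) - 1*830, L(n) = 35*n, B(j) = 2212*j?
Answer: 1584499840/1381 ≈ 1.1474e+6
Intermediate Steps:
I = -880 (I = -50 - 830 = -880)
D(b) = -1381/1760 (D(b) = 1 - (-3141)/(2*(-880)) = 1 - (-3141)*(-1)/(2*880) = 1 - ½*3141/880 = 1 - 3141/1760 = -1381/1760)
B(-407)/D(L(49)) = (2212*(-407))/(-1381/1760) = -900284*(-1760/1381) = 1584499840/1381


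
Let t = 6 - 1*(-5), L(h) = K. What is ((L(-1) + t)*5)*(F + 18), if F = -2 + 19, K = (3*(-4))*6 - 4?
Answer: -11375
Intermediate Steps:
K = -76 (K = -12*6 - 4 = -72 - 4 = -76)
F = 17
L(h) = -76
t = 11 (t = 6 + 5 = 11)
((L(-1) + t)*5)*(F + 18) = ((-76 + 11)*5)*(17 + 18) = -65*5*35 = -325*35 = -11375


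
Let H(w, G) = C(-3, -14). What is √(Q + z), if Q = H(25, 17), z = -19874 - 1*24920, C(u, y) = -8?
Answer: 3*I*√4978 ≈ 211.66*I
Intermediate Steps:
z = -44794 (z = -19874 - 24920 = -44794)
H(w, G) = -8
Q = -8
√(Q + z) = √(-8 - 44794) = √(-44802) = 3*I*√4978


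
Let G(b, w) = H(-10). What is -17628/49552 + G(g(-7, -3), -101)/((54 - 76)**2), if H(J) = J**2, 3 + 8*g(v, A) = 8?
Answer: -223547/1498948 ≈ -0.14914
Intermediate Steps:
g(v, A) = 5/8 (g(v, A) = -3/8 + (1/8)*8 = -3/8 + 1 = 5/8)
G(b, w) = 100 (G(b, w) = (-10)**2 = 100)
-17628/49552 + G(g(-7, -3), -101)/((54 - 76)**2) = -17628/49552 + 100/((54 - 76)**2) = -17628*1/49552 + 100/((-22)**2) = -4407/12388 + 100/484 = -4407/12388 + 100*(1/484) = -4407/12388 + 25/121 = -223547/1498948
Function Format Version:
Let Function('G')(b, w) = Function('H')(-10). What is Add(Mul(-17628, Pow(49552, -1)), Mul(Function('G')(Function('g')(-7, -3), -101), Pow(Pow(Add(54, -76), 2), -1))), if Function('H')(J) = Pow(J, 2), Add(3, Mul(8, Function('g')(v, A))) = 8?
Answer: Rational(-223547, 1498948) ≈ -0.14914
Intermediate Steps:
Function('g')(v, A) = Rational(5, 8) (Function('g')(v, A) = Add(Rational(-3, 8), Mul(Rational(1, 8), 8)) = Add(Rational(-3, 8), 1) = Rational(5, 8))
Function('G')(b, w) = 100 (Function('G')(b, w) = Pow(-10, 2) = 100)
Add(Mul(-17628, Pow(49552, -1)), Mul(Function('G')(Function('g')(-7, -3), -101), Pow(Pow(Add(54, -76), 2), -1))) = Add(Mul(-17628, Pow(49552, -1)), Mul(100, Pow(Pow(Add(54, -76), 2), -1))) = Add(Mul(-17628, Rational(1, 49552)), Mul(100, Pow(Pow(-22, 2), -1))) = Add(Rational(-4407, 12388), Mul(100, Pow(484, -1))) = Add(Rational(-4407, 12388), Mul(100, Rational(1, 484))) = Add(Rational(-4407, 12388), Rational(25, 121)) = Rational(-223547, 1498948)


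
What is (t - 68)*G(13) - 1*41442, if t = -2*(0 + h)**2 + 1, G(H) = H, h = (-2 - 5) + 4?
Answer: -42547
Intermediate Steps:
h = -3 (h = -7 + 4 = -3)
t = -17 (t = -2*(0 - 3)**2 + 1 = -2*(-3)**2 + 1 = -2*9 + 1 = -18 + 1 = -17)
(t - 68)*G(13) - 1*41442 = (-17 - 68)*13 - 1*41442 = -85*13 - 41442 = -1105 - 41442 = -42547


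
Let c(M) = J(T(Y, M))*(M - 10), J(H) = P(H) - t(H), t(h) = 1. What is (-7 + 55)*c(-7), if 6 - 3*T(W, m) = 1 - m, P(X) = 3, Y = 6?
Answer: -1632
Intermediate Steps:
T(W, m) = 5/3 + m/3 (T(W, m) = 2 - (1 - m)/3 = 2 + (-1/3 + m/3) = 5/3 + m/3)
J(H) = 2 (J(H) = 3 - 1*1 = 3 - 1 = 2)
c(M) = -20 + 2*M (c(M) = 2*(M - 10) = 2*(-10 + M) = -20 + 2*M)
(-7 + 55)*c(-7) = (-7 + 55)*(-20 + 2*(-7)) = 48*(-20 - 14) = 48*(-34) = -1632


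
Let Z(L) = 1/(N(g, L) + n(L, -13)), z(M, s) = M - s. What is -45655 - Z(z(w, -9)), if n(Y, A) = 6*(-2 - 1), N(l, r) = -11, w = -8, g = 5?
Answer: -1323994/29 ≈ -45655.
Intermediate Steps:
n(Y, A) = -18 (n(Y, A) = 6*(-3) = -18)
Z(L) = -1/29 (Z(L) = 1/(-11 - 18) = 1/(-29) = -1/29)
-45655 - Z(z(w, -9)) = -45655 - 1*(-1/29) = -45655 + 1/29 = -1323994/29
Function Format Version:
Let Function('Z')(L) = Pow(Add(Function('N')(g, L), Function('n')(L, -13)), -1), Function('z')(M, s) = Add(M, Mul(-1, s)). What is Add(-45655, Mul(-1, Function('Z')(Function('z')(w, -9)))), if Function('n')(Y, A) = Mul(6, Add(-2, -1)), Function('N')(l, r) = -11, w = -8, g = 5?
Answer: Rational(-1323994, 29) ≈ -45655.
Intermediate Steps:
Function('n')(Y, A) = -18 (Function('n')(Y, A) = Mul(6, -3) = -18)
Function('Z')(L) = Rational(-1, 29) (Function('Z')(L) = Pow(Add(-11, -18), -1) = Pow(-29, -1) = Rational(-1, 29))
Add(-45655, Mul(-1, Function('Z')(Function('z')(w, -9)))) = Add(-45655, Mul(-1, Rational(-1, 29))) = Add(-45655, Rational(1, 29)) = Rational(-1323994, 29)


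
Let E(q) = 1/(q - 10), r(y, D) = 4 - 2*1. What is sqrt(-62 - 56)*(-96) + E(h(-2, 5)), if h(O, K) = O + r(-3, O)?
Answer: -1/10 - 96*I*sqrt(118) ≈ -0.1 - 1042.8*I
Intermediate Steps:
r(y, D) = 2 (r(y, D) = 4 - 2 = 2)
h(O, K) = 2 + O (h(O, K) = O + 2 = 2 + O)
E(q) = 1/(-10 + q)
sqrt(-62 - 56)*(-96) + E(h(-2, 5)) = sqrt(-62 - 56)*(-96) + 1/(-10 + (2 - 2)) = sqrt(-118)*(-96) + 1/(-10 + 0) = (I*sqrt(118))*(-96) + 1/(-10) = -96*I*sqrt(118) - 1/10 = -1/10 - 96*I*sqrt(118)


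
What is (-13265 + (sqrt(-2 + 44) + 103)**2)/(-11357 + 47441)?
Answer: -1307/18042 + 103*sqrt(42)/18042 ≈ -0.035444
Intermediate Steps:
(-13265 + (sqrt(-2 + 44) + 103)**2)/(-11357 + 47441) = (-13265 + (sqrt(42) + 103)**2)/36084 = (-13265 + (103 + sqrt(42))**2)*(1/36084) = -13265/36084 + (103 + sqrt(42))**2/36084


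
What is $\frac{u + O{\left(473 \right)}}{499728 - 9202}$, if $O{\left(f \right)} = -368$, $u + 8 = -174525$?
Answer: $- \frac{174901}{490526} \approx -0.35656$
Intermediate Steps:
$u = -174533$ ($u = -8 - 174525 = -174533$)
$\frac{u + O{\left(473 \right)}}{499728 - 9202} = \frac{-174533 - 368}{499728 - 9202} = - \frac{174901}{490526}$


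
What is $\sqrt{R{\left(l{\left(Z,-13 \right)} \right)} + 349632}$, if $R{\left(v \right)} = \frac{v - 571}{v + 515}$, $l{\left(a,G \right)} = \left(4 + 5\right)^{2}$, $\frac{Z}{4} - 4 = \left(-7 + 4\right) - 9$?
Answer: $\frac{\sqrt{31048647118}}{298} \approx 591.3$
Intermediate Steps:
$Z = -32$ ($Z = 16 + 4 \left(\left(-7 + 4\right) - 9\right) = 16 + 4 \left(-3 - 9\right) = 16 + 4 \left(-12\right) = 16 - 48 = -32$)
$l{\left(a,G \right)} = 81$ ($l{\left(a,G \right)} = 9^{2} = 81$)
$R{\left(v \right)} = \frac{-571 + v}{515 + v}$
$\sqrt{R{\left(l{\left(Z,-13 \right)} \right)} + 349632} = \sqrt{\frac{-571 + 81}{515 + 81} + 349632} = \sqrt{\frac{1}{596} \left(-490\right) + 349632} = \sqrt{- \frac{245}{298} + 349632} = \sqrt{\frac{104190091}{298}} = \frac{\sqrt{31048647118}}{298}$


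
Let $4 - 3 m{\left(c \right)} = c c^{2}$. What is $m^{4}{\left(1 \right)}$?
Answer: $1$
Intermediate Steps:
$m{\left(c \right)} = \frac{4}{3} - \frac{c^{3}}{3}$ ($m{\left(c \right)} = \frac{4}{3} - \frac{c c^{2}}{3} = \frac{4}{3} - \frac{c^{3}}{3}$)
$m^{4}{\left(1 \right)} = \left(\frac{4}{3} - \frac{1^{3}}{3}\right)^{4} = \left(\frac{4}{3} - \frac{1}{3}\right)^{4} = 1^{4} = 1$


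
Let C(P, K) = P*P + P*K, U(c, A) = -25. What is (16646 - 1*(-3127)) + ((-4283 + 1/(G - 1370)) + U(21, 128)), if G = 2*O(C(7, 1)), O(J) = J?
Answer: 19454969/1258 ≈ 15465.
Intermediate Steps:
C(P, K) = P² + K*P
G = 112 (G = 2*(7*(1 + 7)) = 2*(7*8) = 2*56 = 112)
(16646 - 1*(-3127)) + ((-4283 + 1/(G - 1370)) + U(21, 128)) = (16646 - 1*(-3127)) + ((-4283 + 1/(112 - 1370)) - 25) = (16646 + 3127) + ((-4283 + 1/(-1258)) - 25) = 19773 + ((-4283 - 1/1258) - 25) = 19773 + (-5388015/1258 - 25) = 19773 - 5419465/1258 = 19454969/1258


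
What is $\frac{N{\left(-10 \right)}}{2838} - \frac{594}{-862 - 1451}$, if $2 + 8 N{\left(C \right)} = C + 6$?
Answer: $\frac{249487}{972488} \approx 0.25655$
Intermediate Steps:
$N{\left(C \right)} = \frac{1}{2} + \frac{C}{8}$ ($N{\left(C \right)} = - \frac{1}{4} + \frac{C + 6}{8} = - \frac{1}{4} + \frac{6 + C}{8} = - \frac{1}{4} + \left(\frac{3}{4} + \frac{C}{8}\right) = \frac{1}{2} + \frac{C}{8}$)
$\frac{N{\left(-10 \right)}}{2838} - \frac{594}{-862 - 1451} = \frac{\frac{1}{2} + \frac{1}{8} \left(-10\right)}{2838} - \frac{594}{-862 - 1451} = \left(\frac{1}{2} - \frac{5}{4}\right) \frac{1}{2838} - \frac{594}{-2313} = \left(- \frac{3}{4}\right) \frac{1}{2838} - - \frac{66}{257} = - \frac{1}{3784} + \frac{66}{257} = \frac{249487}{972488}$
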